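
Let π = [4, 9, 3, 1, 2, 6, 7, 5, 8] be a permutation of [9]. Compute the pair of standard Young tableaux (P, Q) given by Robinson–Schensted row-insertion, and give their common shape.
P = [1, 2, 5, 7, 8] / [3, 6] / [4, 9];  Q = [1, 2, 6, 7, 9] / [3, 5] / [4, 8];  common shape = (5, 2, 2)

Row-insert the values π_1, π_2, … into P one at a time, bumping the leftmost entry strictly greater than the inserted value down to the next row. The recording tableau Q records, in position (i, j), the step at which that cell was added to P.
  Insert 4 (step 1): P = [4];  Q = [1]
  Insert 9 (step 2): P = [4, 9];  Q = [1, 2]
  Insert 3 (step 3): P = [3, 9] / [4];  Q = [1, 2] / [3]
  Insert 1 (step 4): P = [1, 9] / [3] / [4];  Q = [1, 2] / [3] / [4]
  Insert 2 (step 5): P = [1, 2] / [3, 9] / [4];  Q = [1, 2] / [3, 5] / [4]
  Insert 6 (step 6): P = [1, 2, 6] / [3, 9] / [4];  Q = [1, 2, 6] / [3, 5] / [4]
  Insert 7 (step 7): P = [1, 2, 6, 7] / [3, 9] / [4];  Q = [1, 2, 6, 7] / [3, 5] / [4]
  Insert 5 (step 8): P = [1, 2, 5, 7] / [3, 6] / [4, 9];  Q = [1, 2, 6, 7] / [3, 5] / [4, 8]
  Insert 8 (step 9): P = [1, 2, 5, 7, 8] / [3, 6] / [4, 9];  Q = [1, 2, 6, 7, 9] / [3, 5] / [4, 8]
Final shape: (5, 2, 2).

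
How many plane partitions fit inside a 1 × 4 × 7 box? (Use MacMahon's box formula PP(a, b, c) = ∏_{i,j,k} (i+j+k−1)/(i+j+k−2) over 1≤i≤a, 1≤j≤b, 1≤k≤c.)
PP(1, 4, 7) = 330

Evaluate the triple product over i = 1..1, j = 1..4, k = 1..7. The factors are (2/1) · (3/2) · (4/3) · (5/4) · (6/5) · (7/6) · (8/7) · (3/2) · … (28 factors total). The numerators and denominators telescope so the product is an integer; carrying out the multiplication exactly gives PP(1, 4, 7) = 330.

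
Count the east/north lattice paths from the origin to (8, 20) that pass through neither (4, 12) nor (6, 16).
Number of paths = 1497510

Inclusion–exclusion. Total paths: C(28, 8) = 3108105. Through P₁: C(16, 4)·C(12, 4) = 900900. Through P₂: C(22, 6)·C(6, 2) = 1119195. Since P₁ is strictly southwest of P₂, a monotone path through both must visit P₁ then P₂; paths through both = C(16, 4)·C(6, 2)·C(6, 2) = 409500. Avoid both = 3108105 − 900900 − 1119195 + 409500 = 1497510.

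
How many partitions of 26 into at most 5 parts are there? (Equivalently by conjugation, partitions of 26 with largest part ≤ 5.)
p(26, parts ≤ 5) = 427

Use the recurrence p(n, m) = p(n, m−1) + p(n−m, m): either the largest part is < m (count p(n, m−1)) or the largest part is exactly m (remove one copy of m, count p(n−m, m)). With p(0, ·) = 1 this gives p(26, parts ≤ 5) = 427. (By conjugating Young diagrams, this also counts partitions of 26 into at most 5 parts.)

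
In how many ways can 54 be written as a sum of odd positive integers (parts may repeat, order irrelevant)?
p_odd(54) = 5718

Enumerate partitions using only odd parts via the recurrence o(n, m) = o(n, m−2) + o(n−m, m) over odd m, starting from the largest odd part ≤ n. This gives p_odd(54) = 5718. (Euler's theorem: equals the count of distinct-part partitions.)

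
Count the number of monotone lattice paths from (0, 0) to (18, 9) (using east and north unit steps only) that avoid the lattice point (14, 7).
Number of paths = 2942625

Total paths from (0, 0) to (18, 9): C(27, 18) = 4686825. Paths through (14, 7): (paths (0, 0) → (14, 7)) × (paths (14, 7) → (18, 9)) = C(21, 14) · C(6, 4) = 116280 · 15 = 1744200. Avoidance count = 4686825 − 1744200 = 2942625.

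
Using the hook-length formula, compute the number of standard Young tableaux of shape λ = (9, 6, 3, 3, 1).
# SYT of shape (9, 6, 3, 3, 1) = 1146055680

Hook-length formula: f^λ = n! / Π hook(c), product over all cells c of the Young diagram. For λ = (9, 6, 3, 3, 1), n = 22 boxes. Hook lengths by row (left-to-right, top-to-bottom): [13, 11, 10, 7, 6, 5, 3, 2, 1]; [9, 7, 6, 3, 2, 1]; [5, 3, 2]; [4, 2, 1]; [1]. Product of hooks = 980755776000. So f^λ = 22! / 980755776000 = 1124000727777607680000 / 980755776000 = 1146055680.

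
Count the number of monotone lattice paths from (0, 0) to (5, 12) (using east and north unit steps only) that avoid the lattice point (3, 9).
Number of paths = 3988

Total paths from (0, 0) to (5, 12): C(17, 5) = 6188. Paths through (3, 9): (paths (0, 0) → (3, 9)) × (paths (3, 9) → (5, 12)) = C(12, 3) · C(5, 2) = 220 · 10 = 2200. Avoidance count = 6188 − 2200 = 3988.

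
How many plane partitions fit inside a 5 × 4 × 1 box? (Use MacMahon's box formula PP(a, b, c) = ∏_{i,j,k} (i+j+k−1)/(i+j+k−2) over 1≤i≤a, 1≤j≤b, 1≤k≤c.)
PP(5, 4, 1) = 126

Evaluate the triple product over i = 1..5, j = 1..4, k = 1..1. The factors are (2/1) · (3/2) · (4/3) · (5/4) · (3/2) · (4/3) · (5/4) · (6/5) · … (20 factors total). The numerators and denominators telescope so the product is an integer; carrying out the multiplication exactly gives PP(5, 4, 1) = 126.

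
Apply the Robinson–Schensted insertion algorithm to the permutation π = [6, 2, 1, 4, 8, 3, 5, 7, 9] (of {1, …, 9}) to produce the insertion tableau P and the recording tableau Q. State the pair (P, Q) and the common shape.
P = [1, 3, 5, 7, 9] / [2, 4, 8] / [6];  Q = [1, 4, 5, 8, 9] / [2, 6, 7] / [3];  common shape = (5, 3, 1)

Row-insert the values π_1, π_2, … into P one at a time, bumping the leftmost entry strictly greater than the inserted value down to the next row. The recording tableau Q records, in position (i, j), the step at which that cell was added to P.
  Insert 6 (step 1): P = [6];  Q = [1]
  Insert 2 (step 2): P = [2] / [6];  Q = [1] / [2]
  Insert 1 (step 3): P = [1] / [2] / [6];  Q = [1] / [2] / [3]
  Insert 4 (step 4): P = [1, 4] / [2] / [6];  Q = [1, 4] / [2] / [3]
  Insert 8 (step 5): P = [1, 4, 8] / [2] / [6];  Q = [1, 4, 5] / [2] / [3]
  Insert 3 (step 6): P = [1, 3, 8] / [2, 4] / [6];  Q = [1, 4, 5] / [2, 6] / [3]
  Insert 5 (step 7): P = [1, 3, 5] / [2, 4, 8] / [6];  Q = [1, 4, 5] / [2, 6, 7] / [3]
  Insert 7 (step 8): P = [1, 3, 5, 7] / [2, 4, 8] / [6];  Q = [1, 4, 5, 8] / [2, 6, 7] / [3]
  Insert 9 (step 9): P = [1, 3, 5, 7, 9] / [2, 4, 8] / [6];  Q = [1, 4, 5, 8, 9] / [2, 6, 7] / [3]
Final shape: (5, 3, 1).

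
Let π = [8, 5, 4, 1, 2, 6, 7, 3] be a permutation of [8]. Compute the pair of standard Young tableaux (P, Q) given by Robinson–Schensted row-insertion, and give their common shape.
P = [1, 2, 3, 7] / [4, 6] / [5] / [8];  Q = [1, 5, 6, 7] / [2, 8] / [3] / [4];  common shape = (4, 2, 1, 1)

Row-insert the values π_1, π_2, … into P one at a time, bumping the leftmost entry strictly greater than the inserted value down to the next row. The recording tableau Q records, in position (i, j), the step at which that cell was added to P.
  Insert 8 (step 1): P = [8];  Q = [1]
  Insert 5 (step 2): P = [5] / [8];  Q = [1] / [2]
  Insert 4 (step 3): P = [4] / [5] / [8];  Q = [1] / [2] / [3]
  Insert 1 (step 4): P = [1] / [4] / [5] / [8];  Q = [1] / [2] / [3] / [4]
  Insert 2 (step 5): P = [1, 2] / [4] / [5] / [8];  Q = [1, 5] / [2] / [3] / [4]
  Insert 6 (step 6): P = [1, 2, 6] / [4] / [5] / [8];  Q = [1, 5, 6] / [2] / [3] / [4]
  Insert 7 (step 7): P = [1, 2, 6, 7] / [4] / [5] / [8];  Q = [1, 5, 6, 7] / [2] / [3] / [4]
  Insert 3 (step 8): P = [1, 2, 3, 7] / [4, 6] / [5] / [8];  Q = [1, 5, 6, 7] / [2, 8] / [3] / [4]
Final shape: (4, 2, 1, 1).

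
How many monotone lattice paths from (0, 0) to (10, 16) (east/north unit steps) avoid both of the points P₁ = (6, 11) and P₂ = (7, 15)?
Number of paths = 3317703

Inclusion–exclusion. Total paths: C(26, 10) = 5311735. Through P₁: C(17, 6)·C(9, 4) = 1559376. Through P₂: C(22, 7)·C(4, 3) = 682176. Since P₁ is strictly southwest of P₂, a monotone path through both must visit P₁ then P₂; paths through both = C(17, 6)·C(5, 1)·C(4, 3) = 247520. Avoid both = 5311735 − 1559376 − 682176 + 247520 = 3317703.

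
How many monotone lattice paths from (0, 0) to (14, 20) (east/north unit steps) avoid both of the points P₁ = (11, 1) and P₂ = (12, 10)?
Number of paths = 1349286444

Inclusion–exclusion. Total paths: C(34, 14) = 1391975640. Through P₁: C(12, 11)·C(22, 3) = 18480. Through P₂: C(22, 12)·C(12, 2) = 42678636. Since P₁ is strictly southwest of P₂, a monotone path through both must visit P₁ then P₂; paths through both = C(12, 11)·C(10, 1)·C(12, 2) = 7920. Avoid both = 1391975640 − 18480 − 42678636 + 7920 = 1349286444.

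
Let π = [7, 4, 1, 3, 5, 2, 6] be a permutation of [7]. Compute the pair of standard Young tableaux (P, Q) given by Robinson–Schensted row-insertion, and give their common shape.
P = [1, 2, 5, 6] / [3] / [4] / [7];  Q = [1, 4, 5, 7] / [2] / [3] / [6];  common shape = (4, 1, 1, 1)

Row-insert the values π_1, π_2, … into P one at a time, bumping the leftmost entry strictly greater than the inserted value down to the next row. The recording tableau Q records, in position (i, j), the step at which that cell was added to P.
  Insert 7 (step 1): P = [7];  Q = [1]
  Insert 4 (step 2): P = [4] / [7];  Q = [1] / [2]
  Insert 1 (step 3): P = [1] / [4] / [7];  Q = [1] / [2] / [3]
  Insert 3 (step 4): P = [1, 3] / [4] / [7];  Q = [1, 4] / [2] / [3]
  Insert 5 (step 5): P = [1, 3, 5] / [4] / [7];  Q = [1, 4, 5] / [2] / [3]
  Insert 2 (step 6): P = [1, 2, 5] / [3] / [4] / [7];  Q = [1, 4, 5] / [2] / [3] / [6]
  Insert 6 (step 7): P = [1, 2, 5, 6] / [3] / [4] / [7];  Q = [1, 4, 5, 7] / [2] / [3] / [6]
Final shape: (4, 1, 1, 1).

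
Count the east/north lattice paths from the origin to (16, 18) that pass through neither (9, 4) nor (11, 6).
Number of paths = 2070785062

Inclusion–exclusion. Total paths: C(34, 16) = 2203961430. Through P₁: C(13, 9)·C(21, 7) = 83140200. Through P₂: C(17, 11)·C(17, 5) = 76582688. Since P₁ is strictly southwest of P₂, a monotone path through both must visit P₁ then P₂; paths through both = C(13, 9)·C(4, 2)·C(17, 5) = 26546520. Avoid both = 2203961430 − 83140200 − 76582688 + 26546520 = 2070785062.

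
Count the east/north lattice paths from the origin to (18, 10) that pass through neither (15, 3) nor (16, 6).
Number of paths = 11954955

Inclusion–exclusion. Total paths: C(28, 18) = 13123110. Through P₁: C(18, 15)·C(10, 3) = 97920. Through P₂: C(22, 16)·C(6, 2) = 1119195. Since P₁ is strictly southwest of P₂, a monotone path through both must visit P₁ then P₂; paths through both = C(18, 15)·C(4, 1)·C(6, 2) = 48960. Avoid both = 13123110 − 97920 − 1119195 + 48960 = 11954955.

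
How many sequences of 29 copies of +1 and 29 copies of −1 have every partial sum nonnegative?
C_29 = 1002242216651368

These ballot sequences are counted by the Catalan number C_n = (1/(n + 1)) · C(2n, n). For n = 29: C_29 = (1/30) · C(58, 29) = 30067266499541040/30 = 1002242216651368.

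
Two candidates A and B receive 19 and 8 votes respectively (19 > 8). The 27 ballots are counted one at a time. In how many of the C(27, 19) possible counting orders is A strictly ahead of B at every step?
Strict-lead orderings = 904475

Total orderings of the 27 votes with 19 for A: C(27, 19) = 2220075. By the Bertrand ballot formula (Cycle Lemma / reflection principle), the number of orderings in which A is strictly ahead of B throughout is (p − q)/(p + q) · C(p + q, p) = (19 − 8)/(19 + 8) · 2220075 = 904475.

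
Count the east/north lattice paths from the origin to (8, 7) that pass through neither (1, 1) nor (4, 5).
Number of paths = 2163

Inclusion–exclusion. Total paths: C(15, 8) = 6435. Through P₁: C(2, 1)·C(13, 7) = 3432. Through P₂: C(9, 4)·C(6, 4) = 1890. Since P₁ is strictly southwest of P₂, a monotone path through both must visit P₁ then P₂; paths through both = C(2, 1)·C(7, 3)·C(6, 4) = 1050. Avoid both = 6435 − 3432 − 1890 + 1050 = 2163.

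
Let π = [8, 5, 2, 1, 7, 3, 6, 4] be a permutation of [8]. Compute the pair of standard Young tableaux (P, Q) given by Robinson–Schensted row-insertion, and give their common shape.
P = [1, 3, 4] / [2, 6] / [5, 7] / [8];  Q = [1, 5, 7] / [2, 6] / [3, 8] / [4];  common shape = (3, 2, 2, 1)

Row-insert the values π_1, π_2, … into P one at a time, bumping the leftmost entry strictly greater than the inserted value down to the next row. The recording tableau Q records, in position (i, j), the step at which that cell was added to P.
  Insert 8 (step 1): P = [8];  Q = [1]
  Insert 5 (step 2): P = [5] / [8];  Q = [1] / [2]
  Insert 2 (step 3): P = [2] / [5] / [8];  Q = [1] / [2] / [3]
  Insert 1 (step 4): P = [1] / [2] / [5] / [8];  Q = [1] / [2] / [3] / [4]
  Insert 7 (step 5): P = [1, 7] / [2] / [5] / [8];  Q = [1, 5] / [2] / [3] / [4]
  Insert 3 (step 6): P = [1, 3] / [2, 7] / [5] / [8];  Q = [1, 5] / [2, 6] / [3] / [4]
  Insert 6 (step 7): P = [1, 3, 6] / [2, 7] / [5] / [8];  Q = [1, 5, 7] / [2, 6] / [3] / [4]
  Insert 4 (step 8): P = [1, 3, 4] / [2, 6] / [5, 7] / [8];  Q = [1, 5, 7] / [2, 6] / [3, 8] / [4]
Final shape: (3, 2, 2, 1).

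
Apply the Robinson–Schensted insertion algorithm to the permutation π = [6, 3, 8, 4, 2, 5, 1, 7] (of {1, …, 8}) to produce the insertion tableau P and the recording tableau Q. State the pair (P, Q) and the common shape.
P = [1, 4, 5, 7] / [2, 8] / [3] / [6];  Q = [1, 3, 6, 8] / [2, 4] / [5] / [7];  common shape = (4, 2, 1, 1)

Row-insert the values π_1, π_2, … into P one at a time, bumping the leftmost entry strictly greater than the inserted value down to the next row. The recording tableau Q records, in position (i, j), the step at which that cell was added to P.
  Insert 6 (step 1): P = [6];  Q = [1]
  Insert 3 (step 2): P = [3] / [6];  Q = [1] / [2]
  Insert 8 (step 3): P = [3, 8] / [6];  Q = [1, 3] / [2]
  Insert 4 (step 4): P = [3, 4] / [6, 8];  Q = [1, 3] / [2, 4]
  Insert 2 (step 5): P = [2, 4] / [3, 8] / [6];  Q = [1, 3] / [2, 4] / [5]
  Insert 5 (step 6): P = [2, 4, 5] / [3, 8] / [6];  Q = [1, 3, 6] / [2, 4] / [5]
  Insert 1 (step 7): P = [1, 4, 5] / [2, 8] / [3] / [6];  Q = [1, 3, 6] / [2, 4] / [5] / [7]
  Insert 7 (step 8): P = [1, 4, 5, 7] / [2, 8] / [3] / [6];  Q = [1, 3, 6, 8] / [2, 4] / [5] / [7]
Final shape: (4, 2, 1, 1).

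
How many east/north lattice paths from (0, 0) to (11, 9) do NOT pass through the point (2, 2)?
Number of paths = 99320

Total paths from (0, 0) to (11, 9): C(20, 11) = 167960. Paths through (2, 2): (paths (0, 0) → (2, 2)) × (paths (2, 2) → (11, 9)) = C(4, 2) · C(16, 9) = 6 · 11440 = 68640. Avoidance count = 167960 − 68640 = 99320.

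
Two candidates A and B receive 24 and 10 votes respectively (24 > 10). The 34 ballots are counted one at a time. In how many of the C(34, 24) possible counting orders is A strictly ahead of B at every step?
Strict-lead orderings = 53993940

Total orderings of the 34 votes with 24 for A: C(34, 24) = 131128140. By the Bertrand ballot formula (Cycle Lemma / reflection principle), the number of orderings in which A is strictly ahead of B throughout is (p − q)/(p + q) · C(p + q, p) = (24 − 10)/(24 + 10) · 131128140 = 53993940.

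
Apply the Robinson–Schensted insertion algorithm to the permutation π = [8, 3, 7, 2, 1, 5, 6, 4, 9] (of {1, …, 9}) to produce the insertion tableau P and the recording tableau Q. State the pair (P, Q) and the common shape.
P = [1, 4, 6, 9] / [2, 5] / [3, 7] / [8];  Q = [1, 3, 7, 9] / [2, 6] / [4, 8] / [5];  common shape = (4, 2, 2, 1)

Row-insert the values π_1, π_2, … into P one at a time, bumping the leftmost entry strictly greater than the inserted value down to the next row. The recording tableau Q records, in position (i, j), the step at which that cell was added to P.
  Insert 8 (step 1): P = [8];  Q = [1]
  Insert 3 (step 2): P = [3] / [8];  Q = [1] / [2]
  Insert 7 (step 3): P = [3, 7] / [8];  Q = [1, 3] / [2]
  Insert 2 (step 4): P = [2, 7] / [3] / [8];  Q = [1, 3] / [2] / [4]
  Insert 1 (step 5): P = [1, 7] / [2] / [3] / [8];  Q = [1, 3] / [2] / [4] / [5]
  Insert 5 (step 6): P = [1, 5] / [2, 7] / [3] / [8];  Q = [1, 3] / [2, 6] / [4] / [5]
  Insert 6 (step 7): P = [1, 5, 6] / [2, 7] / [3] / [8];  Q = [1, 3, 7] / [2, 6] / [4] / [5]
  Insert 4 (step 8): P = [1, 4, 6] / [2, 5] / [3, 7] / [8];  Q = [1, 3, 7] / [2, 6] / [4, 8] / [5]
  Insert 9 (step 9): P = [1, 4, 6, 9] / [2, 5] / [3, 7] / [8];  Q = [1, 3, 7, 9] / [2, 6] / [4, 8] / [5]
Final shape: (4, 2, 2, 1).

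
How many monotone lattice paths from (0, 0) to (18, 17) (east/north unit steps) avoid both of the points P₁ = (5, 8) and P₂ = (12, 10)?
Number of paths = 2867249286

Inclusion–exclusion. Total paths: C(35, 18) = 4537567650. Through P₁: C(13, 5)·C(22, 13) = 640179540. Through P₂: C(22, 12)·C(13, 6) = 1109644536. Since P₁ is strictly southwest of P₂, a monotone path through both must visit P₁ then P₂; paths through both = C(13, 5)·C(9, 7)·C(13, 6) = 79505712. Avoid both = 4537567650 − 640179540 − 1109644536 + 79505712 = 2867249286.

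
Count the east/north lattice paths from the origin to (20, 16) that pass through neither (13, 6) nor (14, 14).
Number of paths = 5663781438

Inclusion–exclusion. Total paths: C(36, 20) = 7307872110. Through P₁: C(19, 13)·C(17, 7) = 527663136. Through P₂: C(28, 14)·C(8, 6) = 1123264800. Since P₁ is strictly southwest of P₂, a monotone path through both must visit P₁ then P₂; paths through both = C(19, 13)·C(9, 1)·C(8, 6) = 6837264. Avoid both = 7307872110 − 527663136 − 1123264800 + 6837264 = 5663781438.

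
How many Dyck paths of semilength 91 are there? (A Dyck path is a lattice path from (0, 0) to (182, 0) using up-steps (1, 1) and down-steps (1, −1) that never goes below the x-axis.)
C_91 = 3935312233584004685417853572763349509774031680023800

These Dyck paths are counted by the Catalan number C_n = (1/(n + 1)) · C(2n, n). For n = 91: C_91 = (1/92) · C(182, 91) = 362048725489728431058442528694228154899210914562189600/92 = 3935312233584004685417853572763349509774031680023800.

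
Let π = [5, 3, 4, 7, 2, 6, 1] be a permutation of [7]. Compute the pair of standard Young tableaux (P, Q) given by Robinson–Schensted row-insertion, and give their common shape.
P = [1, 4, 6] / [2, 7] / [3] / [5];  Q = [1, 3, 4] / [2, 6] / [5] / [7];  common shape = (3, 2, 1, 1)

Row-insert the values π_1, π_2, … into P one at a time, bumping the leftmost entry strictly greater than the inserted value down to the next row. The recording tableau Q records, in position (i, j), the step at which that cell was added to P.
  Insert 5 (step 1): P = [5];  Q = [1]
  Insert 3 (step 2): P = [3] / [5];  Q = [1] / [2]
  Insert 4 (step 3): P = [3, 4] / [5];  Q = [1, 3] / [2]
  Insert 7 (step 4): P = [3, 4, 7] / [5];  Q = [1, 3, 4] / [2]
  Insert 2 (step 5): P = [2, 4, 7] / [3] / [5];  Q = [1, 3, 4] / [2] / [5]
  Insert 6 (step 6): P = [2, 4, 6] / [3, 7] / [5];  Q = [1, 3, 4] / [2, 6] / [5]
  Insert 1 (step 7): P = [1, 4, 6] / [2, 7] / [3] / [5];  Q = [1, 3, 4] / [2, 6] / [5] / [7]
Final shape: (3, 2, 1, 1).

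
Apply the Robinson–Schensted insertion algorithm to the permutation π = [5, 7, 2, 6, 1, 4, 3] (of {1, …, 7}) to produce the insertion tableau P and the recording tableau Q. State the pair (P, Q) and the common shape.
P = [1, 3] / [2, 4] / [5, 6] / [7];  Q = [1, 2] / [3, 4] / [5, 6] / [7];  common shape = (2, 2, 2, 1)

Row-insert the values π_1, π_2, … into P one at a time, bumping the leftmost entry strictly greater than the inserted value down to the next row. The recording tableau Q records, in position (i, j), the step at which that cell was added to P.
  Insert 5 (step 1): P = [5];  Q = [1]
  Insert 7 (step 2): P = [5, 7];  Q = [1, 2]
  Insert 2 (step 3): P = [2, 7] / [5];  Q = [1, 2] / [3]
  Insert 6 (step 4): P = [2, 6] / [5, 7];  Q = [1, 2] / [3, 4]
  Insert 1 (step 5): P = [1, 6] / [2, 7] / [5];  Q = [1, 2] / [3, 4] / [5]
  Insert 4 (step 6): P = [1, 4] / [2, 6] / [5, 7];  Q = [1, 2] / [3, 4] / [5, 6]
  Insert 3 (step 7): P = [1, 3] / [2, 4] / [5, 6] / [7];  Q = [1, 2] / [3, 4] / [5, 6] / [7]
Final shape: (2, 2, 2, 1).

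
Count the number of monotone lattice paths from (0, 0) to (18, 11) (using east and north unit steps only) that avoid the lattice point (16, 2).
Number of paths = 34588875

Total paths from (0, 0) to (18, 11): C(29, 18) = 34597290. Paths through (16, 2): (paths (0, 0) → (16, 2)) × (paths (16, 2) → (18, 11)) = C(18, 16) · C(11, 2) = 153 · 55 = 8415. Avoidance count = 34597290 − 8415 = 34588875.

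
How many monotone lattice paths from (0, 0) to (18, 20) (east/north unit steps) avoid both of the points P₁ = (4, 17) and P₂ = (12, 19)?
Number of paths = 32587972410

Inclusion–exclusion. Total paths: C(38, 18) = 33578000610. Through P₁: C(21, 4)·C(17, 14) = 4069800. Through P₂: C(31, 12)·C(7, 6) = 987843675. Since P₁ is strictly southwest of P₂, a monotone path through both must visit P₁ then P₂; paths through both = C(21, 4)·C(10, 8)·C(7, 6) = 1885275. Avoid both = 33578000610 − 4069800 − 987843675 + 1885275 = 32587972410.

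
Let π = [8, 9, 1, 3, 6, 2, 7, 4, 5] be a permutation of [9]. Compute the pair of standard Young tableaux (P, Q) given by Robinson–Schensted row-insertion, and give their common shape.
P = [1, 2, 4, 5] / [3, 6, 7] / [8, 9];  Q = [1, 2, 5, 7] / [3, 4, 9] / [6, 8];  common shape = (4, 3, 2)

Row-insert the values π_1, π_2, … into P one at a time, bumping the leftmost entry strictly greater than the inserted value down to the next row. The recording tableau Q records, in position (i, j), the step at which that cell was added to P.
  Insert 8 (step 1): P = [8];  Q = [1]
  Insert 9 (step 2): P = [8, 9];  Q = [1, 2]
  Insert 1 (step 3): P = [1, 9] / [8];  Q = [1, 2] / [3]
  Insert 3 (step 4): P = [1, 3] / [8, 9];  Q = [1, 2] / [3, 4]
  Insert 6 (step 5): P = [1, 3, 6] / [8, 9];  Q = [1, 2, 5] / [3, 4]
  Insert 2 (step 6): P = [1, 2, 6] / [3, 9] / [8];  Q = [1, 2, 5] / [3, 4] / [6]
  Insert 7 (step 7): P = [1, 2, 6, 7] / [3, 9] / [8];  Q = [1, 2, 5, 7] / [3, 4] / [6]
  Insert 4 (step 8): P = [1, 2, 4, 7] / [3, 6] / [8, 9];  Q = [1, 2, 5, 7] / [3, 4] / [6, 8]
  Insert 5 (step 9): P = [1, 2, 4, 5] / [3, 6, 7] / [8, 9];  Q = [1, 2, 5, 7] / [3, 4, 9] / [6, 8]
Final shape: (4, 3, 2).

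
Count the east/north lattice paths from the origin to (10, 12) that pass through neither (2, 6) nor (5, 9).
Number of paths = 481810

Inclusion–exclusion. Total paths: C(22, 10) = 646646. Through P₁: C(8, 2)·C(14, 8) = 84084. Through P₂: C(14, 5)·C(8, 5) = 112112. Since P₁ is strictly southwest of P₂, a monotone path through both must visit P₁ then P₂; paths through both = C(8, 2)·C(6, 3)·C(8, 5) = 31360. Avoid both = 646646 − 84084 − 112112 + 31360 = 481810.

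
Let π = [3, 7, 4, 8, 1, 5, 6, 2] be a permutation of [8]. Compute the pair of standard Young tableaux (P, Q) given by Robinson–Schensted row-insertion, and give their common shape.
P = [1, 2, 5, 6] / [3, 4] / [7, 8];  Q = [1, 2, 4, 7] / [3, 6] / [5, 8];  common shape = (4, 2, 2)

Row-insert the values π_1, π_2, … into P one at a time, bumping the leftmost entry strictly greater than the inserted value down to the next row. The recording tableau Q records, in position (i, j), the step at which that cell was added to P.
  Insert 3 (step 1): P = [3];  Q = [1]
  Insert 7 (step 2): P = [3, 7];  Q = [1, 2]
  Insert 4 (step 3): P = [3, 4] / [7];  Q = [1, 2] / [3]
  Insert 8 (step 4): P = [3, 4, 8] / [7];  Q = [1, 2, 4] / [3]
  Insert 1 (step 5): P = [1, 4, 8] / [3] / [7];  Q = [1, 2, 4] / [3] / [5]
  Insert 5 (step 6): P = [1, 4, 5] / [3, 8] / [7];  Q = [1, 2, 4] / [3, 6] / [5]
  Insert 6 (step 7): P = [1, 4, 5, 6] / [3, 8] / [7];  Q = [1, 2, 4, 7] / [3, 6] / [5]
  Insert 2 (step 8): P = [1, 2, 5, 6] / [3, 4] / [7, 8];  Q = [1, 2, 4, 7] / [3, 6] / [5, 8]
Final shape: (4, 2, 2).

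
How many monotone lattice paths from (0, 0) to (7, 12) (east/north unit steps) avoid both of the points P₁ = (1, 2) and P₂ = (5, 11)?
Number of paths = 19695

Inclusion–exclusion. Total paths: C(19, 7) = 50388. Through P₁: C(3, 1)·C(16, 6) = 24024. Through P₂: C(16, 5)·C(3, 2) = 13104. Since P₁ is strictly southwest of P₂, a monotone path through both must visit P₁ then P₂; paths through both = C(3, 1)·C(13, 4)·C(3, 2) = 6435. Avoid both = 50388 − 24024 − 13104 + 6435 = 19695.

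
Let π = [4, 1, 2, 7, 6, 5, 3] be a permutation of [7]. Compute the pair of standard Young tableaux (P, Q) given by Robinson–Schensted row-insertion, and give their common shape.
P = [1, 2, 3] / [4, 5] / [6] / [7];  Q = [1, 3, 4] / [2, 5] / [6] / [7];  common shape = (3, 2, 1, 1)

Row-insert the values π_1, π_2, … into P one at a time, bumping the leftmost entry strictly greater than the inserted value down to the next row. The recording tableau Q records, in position (i, j), the step at which that cell was added to P.
  Insert 4 (step 1): P = [4];  Q = [1]
  Insert 1 (step 2): P = [1] / [4];  Q = [1] / [2]
  Insert 2 (step 3): P = [1, 2] / [4];  Q = [1, 3] / [2]
  Insert 7 (step 4): P = [1, 2, 7] / [4];  Q = [1, 3, 4] / [2]
  Insert 6 (step 5): P = [1, 2, 6] / [4, 7];  Q = [1, 3, 4] / [2, 5]
  Insert 5 (step 6): P = [1, 2, 5] / [4, 6] / [7];  Q = [1, 3, 4] / [2, 5] / [6]
  Insert 3 (step 7): P = [1, 2, 3] / [4, 5] / [6] / [7];  Q = [1, 3, 4] / [2, 5] / [6] / [7]
Final shape: (3, 2, 1, 1).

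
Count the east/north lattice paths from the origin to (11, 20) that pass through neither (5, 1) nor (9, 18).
Number of paths = 55704225

Inclusion–exclusion. Total paths: C(31, 11) = 84672315. Through P₁: C(6, 5)·C(25, 6) = 1062600. Through P₂: C(27, 9)·C(4, 2) = 28120950. Since P₁ is strictly southwest of P₂, a monotone path through both must visit P₁ then P₂; paths through both = C(6, 5)·C(21, 4)·C(4, 2) = 215460. Avoid both = 84672315 − 1062600 − 28120950 + 215460 = 55704225.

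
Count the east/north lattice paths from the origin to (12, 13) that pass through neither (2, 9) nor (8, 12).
Number of paths = 4538495

Inclusion–exclusion. Total paths: C(25, 12) = 5200300. Through P₁: C(11, 2)·C(14, 10) = 55055. Through P₂: C(20, 8)·C(5, 4) = 629850. Since P₁ is strictly southwest of P₂, a monotone path through both must visit P₁ then P₂; paths through both = C(11, 2)·C(9, 6)·C(5, 4) = 23100. Avoid both = 5200300 − 55055 − 629850 + 23100 = 4538495.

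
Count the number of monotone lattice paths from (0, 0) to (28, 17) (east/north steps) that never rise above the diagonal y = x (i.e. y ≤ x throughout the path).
Number of paths = 456442180920

By the reflection principle (André's argument), the number of monotone paths to (28, 17) with n ≤ m that never go above y = x is C(45, 28) − C(45, 29) = 1103068603890 − 646626422970 = 456442180920.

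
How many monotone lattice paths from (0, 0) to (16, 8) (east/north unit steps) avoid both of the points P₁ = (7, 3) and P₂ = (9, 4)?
Number of paths = 378081

Inclusion–exclusion. Total paths: C(24, 16) = 735471. Through P₁: C(10, 7)·C(14, 9) = 240240. Through P₂: C(13, 9)·C(11, 7) = 235950. Since P₁ is strictly southwest of P₂, a monotone path through both must visit P₁ then P₂; paths through both = C(10, 7)·C(3, 2)·C(11, 7) = 118800. Avoid both = 735471 − 240240 − 235950 + 118800 = 378081.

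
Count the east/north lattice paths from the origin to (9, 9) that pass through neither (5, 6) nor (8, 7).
Number of paths = 18689

Inclusion–exclusion. Total paths: C(18, 9) = 48620. Through P₁: C(11, 5)·C(7, 4) = 16170. Through P₂: C(15, 8)·C(3, 1) = 19305. Since P₁ is strictly southwest of P₂, a monotone path through both must visit P₁ then P₂; paths through both = C(11, 5)·C(4, 3)·C(3, 1) = 5544. Avoid both = 48620 − 16170 − 19305 + 5544 = 18689.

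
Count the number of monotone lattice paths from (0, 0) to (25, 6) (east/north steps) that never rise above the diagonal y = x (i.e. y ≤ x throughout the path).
Number of paths = 566370

By the reflection principle (André's argument), the number of monotone paths to (25, 6) with n ≤ m that never go above y = x is C(31, 25) − C(31, 26) = 736281 − 169911 = 566370.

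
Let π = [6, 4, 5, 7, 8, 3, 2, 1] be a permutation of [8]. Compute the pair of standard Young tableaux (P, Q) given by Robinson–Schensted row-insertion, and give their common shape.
P = [1, 5, 7, 8] / [2] / [3] / [4] / [6];  Q = [1, 3, 4, 5] / [2] / [6] / [7] / [8];  common shape = (4, 1, 1, 1, 1)

Row-insert the values π_1, π_2, … into P one at a time, bumping the leftmost entry strictly greater than the inserted value down to the next row. The recording tableau Q records, in position (i, j), the step at which that cell was added to P.
  Insert 6 (step 1): P = [6];  Q = [1]
  Insert 4 (step 2): P = [4] / [6];  Q = [1] / [2]
  Insert 5 (step 3): P = [4, 5] / [6];  Q = [1, 3] / [2]
  Insert 7 (step 4): P = [4, 5, 7] / [6];  Q = [1, 3, 4] / [2]
  Insert 8 (step 5): P = [4, 5, 7, 8] / [6];  Q = [1, 3, 4, 5] / [2]
  Insert 3 (step 6): P = [3, 5, 7, 8] / [4] / [6];  Q = [1, 3, 4, 5] / [2] / [6]
  Insert 2 (step 7): P = [2, 5, 7, 8] / [3] / [4] / [6];  Q = [1, 3, 4, 5] / [2] / [6] / [7]
  Insert 1 (step 8): P = [1, 5, 7, 8] / [2] / [3] / [4] / [6];  Q = [1, 3, 4, 5] / [2] / [6] / [7] / [8]
Final shape: (4, 1, 1, 1, 1).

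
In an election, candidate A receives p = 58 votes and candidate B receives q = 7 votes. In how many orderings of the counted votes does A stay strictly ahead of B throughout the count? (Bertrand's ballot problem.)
Strict-lead orderings = 546241824

Total orderings of the 65 votes with 58 for A: C(65, 58) = 696190560. By the Bertrand ballot formula (Cycle Lemma / reflection principle), the number of orderings in which A is strictly ahead of B throughout is (p − q)/(p + q) · C(p + q, p) = (58 − 7)/(58 + 7) · 696190560 = 546241824.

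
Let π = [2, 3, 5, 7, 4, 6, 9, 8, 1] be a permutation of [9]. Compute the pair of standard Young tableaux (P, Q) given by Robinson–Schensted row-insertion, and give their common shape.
P = [1, 3, 4, 6, 8] / [2, 7, 9] / [5];  Q = [1, 2, 3, 4, 7] / [5, 6, 8] / [9];  common shape = (5, 3, 1)

Row-insert the values π_1, π_2, … into P one at a time, bumping the leftmost entry strictly greater than the inserted value down to the next row. The recording tableau Q records, in position (i, j), the step at which that cell was added to P.
  Insert 2 (step 1): P = [2];  Q = [1]
  Insert 3 (step 2): P = [2, 3];  Q = [1, 2]
  Insert 5 (step 3): P = [2, 3, 5];  Q = [1, 2, 3]
  Insert 7 (step 4): P = [2, 3, 5, 7];  Q = [1, 2, 3, 4]
  Insert 4 (step 5): P = [2, 3, 4, 7] / [5];  Q = [1, 2, 3, 4] / [5]
  Insert 6 (step 6): P = [2, 3, 4, 6] / [5, 7];  Q = [1, 2, 3, 4] / [5, 6]
  Insert 9 (step 7): P = [2, 3, 4, 6, 9] / [5, 7];  Q = [1, 2, 3, 4, 7] / [5, 6]
  Insert 8 (step 8): P = [2, 3, 4, 6, 8] / [5, 7, 9];  Q = [1, 2, 3, 4, 7] / [5, 6, 8]
  Insert 1 (step 9): P = [1, 3, 4, 6, 8] / [2, 7, 9] / [5];  Q = [1, 2, 3, 4, 7] / [5, 6, 8] / [9]
Final shape: (5, 3, 1).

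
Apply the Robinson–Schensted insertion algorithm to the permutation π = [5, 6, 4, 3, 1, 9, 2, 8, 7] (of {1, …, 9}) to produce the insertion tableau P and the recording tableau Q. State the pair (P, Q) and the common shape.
P = [1, 2, 7] / [3, 6, 8] / [4, 9] / [5];  Q = [1, 2, 6] / [3, 7, 8] / [4, 9] / [5];  common shape = (3, 3, 2, 1)

Row-insert the values π_1, π_2, … into P one at a time, bumping the leftmost entry strictly greater than the inserted value down to the next row. The recording tableau Q records, in position (i, j), the step at which that cell was added to P.
  Insert 5 (step 1): P = [5];  Q = [1]
  Insert 6 (step 2): P = [5, 6];  Q = [1, 2]
  Insert 4 (step 3): P = [4, 6] / [5];  Q = [1, 2] / [3]
  Insert 3 (step 4): P = [3, 6] / [4] / [5];  Q = [1, 2] / [3] / [4]
  Insert 1 (step 5): P = [1, 6] / [3] / [4] / [5];  Q = [1, 2] / [3] / [4] / [5]
  Insert 9 (step 6): P = [1, 6, 9] / [3] / [4] / [5];  Q = [1, 2, 6] / [3] / [4] / [5]
  Insert 2 (step 7): P = [1, 2, 9] / [3, 6] / [4] / [5];  Q = [1, 2, 6] / [3, 7] / [4] / [5]
  Insert 8 (step 8): P = [1, 2, 8] / [3, 6, 9] / [4] / [5];  Q = [1, 2, 6] / [3, 7, 8] / [4] / [5]
  Insert 7 (step 9): P = [1, 2, 7] / [3, 6, 8] / [4, 9] / [5];  Q = [1, 2, 6] / [3, 7, 8] / [4, 9] / [5]
Final shape: (3, 3, 2, 1).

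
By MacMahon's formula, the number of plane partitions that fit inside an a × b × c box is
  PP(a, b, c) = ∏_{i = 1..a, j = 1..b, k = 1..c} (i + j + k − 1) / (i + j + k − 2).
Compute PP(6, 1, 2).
PP(6, 1, 2) = 28

Evaluate the triple product over i = 1..6, j = 1..1, k = 1..2. The factors are (2/1) · (3/2) · (3/2) · (4/3) · (4/3) · (5/4) · (5/4) · (6/5) · … (12 factors total). The numerators and denominators telescope so the product is an integer; carrying out the multiplication exactly gives PP(6, 1, 2) = 28.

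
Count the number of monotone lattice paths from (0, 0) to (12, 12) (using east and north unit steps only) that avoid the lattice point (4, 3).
Number of paths = 1853306

Total paths from (0, 0) to (12, 12): C(24, 12) = 2704156. Paths through (4, 3): (paths (0, 0) → (4, 3)) × (paths (4, 3) → (12, 12)) = C(7, 4) · C(17, 8) = 35 · 24310 = 850850. Avoidance count = 2704156 − 850850 = 1853306.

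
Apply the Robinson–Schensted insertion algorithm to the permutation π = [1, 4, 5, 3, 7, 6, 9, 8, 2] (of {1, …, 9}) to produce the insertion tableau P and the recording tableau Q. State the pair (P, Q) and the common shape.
P = [1, 2, 5, 6, 8] / [3, 7, 9] / [4];  Q = [1, 2, 3, 5, 7] / [4, 6, 8] / [9];  common shape = (5, 3, 1)

Row-insert the values π_1, π_2, … into P one at a time, bumping the leftmost entry strictly greater than the inserted value down to the next row. The recording tableau Q records, in position (i, j), the step at which that cell was added to P.
  Insert 1 (step 1): P = [1];  Q = [1]
  Insert 4 (step 2): P = [1, 4];  Q = [1, 2]
  Insert 5 (step 3): P = [1, 4, 5];  Q = [1, 2, 3]
  Insert 3 (step 4): P = [1, 3, 5] / [4];  Q = [1, 2, 3] / [4]
  Insert 7 (step 5): P = [1, 3, 5, 7] / [4];  Q = [1, 2, 3, 5] / [4]
  Insert 6 (step 6): P = [1, 3, 5, 6] / [4, 7];  Q = [1, 2, 3, 5] / [4, 6]
  Insert 9 (step 7): P = [1, 3, 5, 6, 9] / [4, 7];  Q = [1, 2, 3, 5, 7] / [4, 6]
  Insert 8 (step 8): P = [1, 3, 5, 6, 8] / [4, 7, 9];  Q = [1, 2, 3, 5, 7] / [4, 6, 8]
  Insert 2 (step 9): P = [1, 2, 5, 6, 8] / [3, 7, 9] / [4];  Q = [1, 2, 3, 5, 7] / [4, 6, 8] / [9]
Final shape: (5, 3, 1).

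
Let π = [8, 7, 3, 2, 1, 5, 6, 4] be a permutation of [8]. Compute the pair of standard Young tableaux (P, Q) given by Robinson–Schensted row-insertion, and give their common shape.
P = [1, 4, 6] / [2, 5] / [3] / [7] / [8];  Q = [1, 6, 7] / [2, 8] / [3] / [4] / [5];  common shape = (3, 2, 1, 1, 1)

Row-insert the values π_1, π_2, … into P one at a time, bumping the leftmost entry strictly greater than the inserted value down to the next row. The recording tableau Q records, in position (i, j), the step at which that cell was added to P.
  Insert 8 (step 1): P = [8];  Q = [1]
  Insert 7 (step 2): P = [7] / [8];  Q = [1] / [2]
  Insert 3 (step 3): P = [3] / [7] / [8];  Q = [1] / [2] / [3]
  Insert 2 (step 4): P = [2] / [3] / [7] / [8];  Q = [1] / [2] / [3] / [4]
  Insert 1 (step 5): P = [1] / [2] / [3] / [7] / [8];  Q = [1] / [2] / [3] / [4] / [5]
  Insert 5 (step 6): P = [1, 5] / [2] / [3] / [7] / [8];  Q = [1, 6] / [2] / [3] / [4] / [5]
  Insert 6 (step 7): P = [1, 5, 6] / [2] / [3] / [7] / [8];  Q = [1, 6, 7] / [2] / [3] / [4] / [5]
  Insert 4 (step 8): P = [1, 4, 6] / [2, 5] / [3] / [7] / [8];  Q = [1, 6, 7] / [2, 8] / [3] / [4] / [5]
Final shape: (3, 2, 1, 1, 1).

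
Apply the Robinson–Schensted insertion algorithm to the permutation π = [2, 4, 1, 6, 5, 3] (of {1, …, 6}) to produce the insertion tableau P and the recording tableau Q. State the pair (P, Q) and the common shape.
P = [1, 3, 5] / [2, 4] / [6];  Q = [1, 2, 4] / [3, 5] / [6];  common shape = (3, 2, 1)

Row-insert the values π_1, π_2, … into P one at a time, bumping the leftmost entry strictly greater than the inserted value down to the next row. The recording tableau Q records, in position (i, j), the step at which that cell was added to P.
  Insert 2 (step 1): P = [2];  Q = [1]
  Insert 4 (step 2): P = [2, 4];  Q = [1, 2]
  Insert 1 (step 3): P = [1, 4] / [2];  Q = [1, 2] / [3]
  Insert 6 (step 4): P = [1, 4, 6] / [2];  Q = [1, 2, 4] / [3]
  Insert 5 (step 5): P = [1, 4, 5] / [2, 6];  Q = [1, 2, 4] / [3, 5]
  Insert 3 (step 6): P = [1, 3, 5] / [2, 4] / [6];  Q = [1, 2, 4] / [3, 5] / [6]
Final shape: (3, 2, 1).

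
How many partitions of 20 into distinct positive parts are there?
q(20) = 64

A partition into distinct parts is a strictly decreasing sequence summing to n. The recurrence d(n, m) = d(n, m−1) + d(n−m, m−1) (use part m at most once) with q(n) = d(n, n) gives q(20) = 64. (Euler's theorem: # distinct-part partitions = # odd-part partitions.)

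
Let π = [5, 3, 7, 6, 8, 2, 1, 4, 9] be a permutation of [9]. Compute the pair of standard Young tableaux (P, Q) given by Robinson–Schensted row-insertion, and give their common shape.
P = [1, 4, 8, 9] / [2, 6] / [3, 7] / [5];  Q = [1, 3, 5, 9] / [2, 4] / [6, 8] / [7];  common shape = (4, 2, 2, 1)

Row-insert the values π_1, π_2, … into P one at a time, bumping the leftmost entry strictly greater than the inserted value down to the next row. The recording tableau Q records, in position (i, j), the step at which that cell was added to P.
  Insert 5 (step 1): P = [5];  Q = [1]
  Insert 3 (step 2): P = [3] / [5];  Q = [1] / [2]
  Insert 7 (step 3): P = [3, 7] / [5];  Q = [1, 3] / [2]
  Insert 6 (step 4): P = [3, 6] / [5, 7];  Q = [1, 3] / [2, 4]
  Insert 8 (step 5): P = [3, 6, 8] / [5, 7];  Q = [1, 3, 5] / [2, 4]
  Insert 2 (step 6): P = [2, 6, 8] / [3, 7] / [5];  Q = [1, 3, 5] / [2, 4] / [6]
  Insert 1 (step 7): P = [1, 6, 8] / [2, 7] / [3] / [5];  Q = [1, 3, 5] / [2, 4] / [6] / [7]
  Insert 4 (step 8): P = [1, 4, 8] / [2, 6] / [3, 7] / [5];  Q = [1, 3, 5] / [2, 4] / [6, 8] / [7]
  Insert 9 (step 9): P = [1, 4, 8, 9] / [2, 6] / [3, 7] / [5];  Q = [1, 3, 5, 9] / [2, 4] / [6, 8] / [7]
Final shape: (4, 2, 2, 1).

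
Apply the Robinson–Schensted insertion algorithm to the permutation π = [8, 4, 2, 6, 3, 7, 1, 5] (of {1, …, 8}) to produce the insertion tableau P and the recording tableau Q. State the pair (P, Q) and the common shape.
P = [1, 3, 5] / [2, 6, 7] / [4] / [8];  Q = [1, 4, 6] / [2, 5, 8] / [3] / [7];  common shape = (3, 3, 1, 1)

Row-insert the values π_1, π_2, … into P one at a time, bumping the leftmost entry strictly greater than the inserted value down to the next row. The recording tableau Q records, in position (i, j), the step at which that cell was added to P.
  Insert 8 (step 1): P = [8];  Q = [1]
  Insert 4 (step 2): P = [4] / [8];  Q = [1] / [2]
  Insert 2 (step 3): P = [2] / [4] / [8];  Q = [1] / [2] / [3]
  Insert 6 (step 4): P = [2, 6] / [4] / [8];  Q = [1, 4] / [2] / [3]
  Insert 3 (step 5): P = [2, 3] / [4, 6] / [8];  Q = [1, 4] / [2, 5] / [3]
  Insert 7 (step 6): P = [2, 3, 7] / [4, 6] / [8];  Q = [1, 4, 6] / [2, 5] / [3]
  Insert 1 (step 7): P = [1, 3, 7] / [2, 6] / [4] / [8];  Q = [1, 4, 6] / [2, 5] / [3] / [7]
  Insert 5 (step 8): P = [1, 3, 5] / [2, 6, 7] / [4] / [8];  Q = [1, 4, 6] / [2, 5, 8] / [3] / [7]
Final shape: (3, 3, 1, 1).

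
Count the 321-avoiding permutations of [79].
C_79 = 289450081175264899454283846029490767264392230

These 321-avoiding permutations are counted by the Catalan number C_n = (1/(n + 1)) · C(2n, n). For n = 79: C_79 = (1/80) · C(158, 79) = 23156006494021191956342707682359261381151378400/80 = 289450081175264899454283846029490767264392230.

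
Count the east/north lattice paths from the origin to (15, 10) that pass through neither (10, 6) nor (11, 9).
Number of paths = 1580112

Inclusion–exclusion. Total paths: C(25, 15) = 3268760. Through P₁: C(16, 10)·C(9, 5) = 1009008. Through P₂: C(20, 11)·C(5, 4) = 839800. Since P₁ is strictly southwest of P₂, a monotone path through both must visit P₁ then P₂; paths through both = C(16, 10)·C(4, 1)·C(5, 4) = 160160. Avoid both = 3268760 − 1009008 − 839800 + 160160 = 1580112.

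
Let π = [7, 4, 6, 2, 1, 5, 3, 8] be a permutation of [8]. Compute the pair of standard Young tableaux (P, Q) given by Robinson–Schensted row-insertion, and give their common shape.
P = [1, 3, 8] / [2, 5] / [4, 6] / [7];  Q = [1, 3, 8] / [2, 6] / [4, 7] / [5];  common shape = (3, 2, 2, 1)

Row-insert the values π_1, π_2, … into P one at a time, bumping the leftmost entry strictly greater than the inserted value down to the next row. The recording tableau Q records, in position (i, j), the step at which that cell was added to P.
  Insert 7 (step 1): P = [7];  Q = [1]
  Insert 4 (step 2): P = [4] / [7];  Q = [1] / [2]
  Insert 6 (step 3): P = [4, 6] / [7];  Q = [1, 3] / [2]
  Insert 2 (step 4): P = [2, 6] / [4] / [7];  Q = [1, 3] / [2] / [4]
  Insert 1 (step 5): P = [1, 6] / [2] / [4] / [7];  Q = [1, 3] / [2] / [4] / [5]
  Insert 5 (step 6): P = [1, 5] / [2, 6] / [4] / [7];  Q = [1, 3] / [2, 6] / [4] / [5]
  Insert 3 (step 7): P = [1, 3] / [2, 5] / [4, 6] / [7];  Q = [1, 3] / [2, 6] / [4, 7] / [5]
  Insert 8 (step 8): P = [1, 3, 8] / [2, 5] / [4, 6] / [7];  Q = [1, 3, 8] / [2, 6] / [4, 7] / [5]
Final shape: (3, 2, 2, 1).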